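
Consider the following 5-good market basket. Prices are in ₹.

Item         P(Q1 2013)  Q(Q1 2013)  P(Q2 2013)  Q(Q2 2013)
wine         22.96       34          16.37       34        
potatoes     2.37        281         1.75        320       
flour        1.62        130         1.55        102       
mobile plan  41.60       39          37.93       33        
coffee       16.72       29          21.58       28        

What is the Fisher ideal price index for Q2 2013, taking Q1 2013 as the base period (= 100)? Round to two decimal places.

Laspeyres component (base-period weights):
ΣP(Q2 2013)Q(Q1 2013) = 16.37×34 + 1.75×281 + 1.55×130 + 37.93×39 + 21.58×29 = 556.58 + 491.75 + 201.5 + 1479.27 + 625.82 = 3354.92
ΣP(Q1 2013)Q(Q1 2013) = 22.96×34 + 2.37×281 + 1.62×130 + 41.60×39 + 16.72×29 = 780.64 + 665.97 + 210.6 + 1622.4 + 484.88 = 3764.49
L = 3354.92 / 3764.49 × 100 = 89.1202
Paasche component (current-period weights):
ΣP(Q2 2013)Q(Q2 2013) = 16.37×34 + 1.75×320 + 1.55×102 + 37.93×33 + 21.58×28 = 556.58 + 560 + 158.1 + 1251.69 + 604.24 = 3130.61
ΣP(Q1 2013)Q(Q2 2013) = 22.96×34 + 2.37×320 + 1.62×102 + 41.60×33 + 16.72×28 = 780.64 + 758.4 + 165.24 + 1372.8 + 468.16 = 3545.24
P = 3130.61 / 3545.24 × 100 = 88.3046
Fisher = √(L × P) = √(89.1202 × 88.3046) = 88.7114

88.71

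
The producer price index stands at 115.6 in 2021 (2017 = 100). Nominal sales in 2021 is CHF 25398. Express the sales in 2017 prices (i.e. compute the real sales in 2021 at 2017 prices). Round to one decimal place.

Real = Nominal ÷ (Index/100) = 25398 ÷ (115.6/100)
     = 25398 ÷ 1.156 = 21970.5882

21970.6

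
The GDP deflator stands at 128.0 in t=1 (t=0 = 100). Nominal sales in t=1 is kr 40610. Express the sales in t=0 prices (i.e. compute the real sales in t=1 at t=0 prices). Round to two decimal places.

Real = Nominal ÷ (Index/100) = 40610 ÷ (128.0/100)
     = 40610 ÷ 1.280 = 31726.5625

31726.56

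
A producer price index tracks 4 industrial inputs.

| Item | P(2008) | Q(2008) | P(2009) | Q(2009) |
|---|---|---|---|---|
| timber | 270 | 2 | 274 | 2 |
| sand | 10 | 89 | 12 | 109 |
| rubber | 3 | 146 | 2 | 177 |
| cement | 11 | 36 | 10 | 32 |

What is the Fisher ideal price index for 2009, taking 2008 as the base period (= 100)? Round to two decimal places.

100.43

Laspeyres component (base-period weights):
ΣP(2009)Q(2008) = 274×2 + 12×89 + 2×146 + 10×36 = 548 + 1068 + 292 + 360 = 2268
ΣP(2008)Q(2008) = 270×2 + 10×89 + 3×146 + 11×36 = 540 + 890 + 438 + 396 = 2264
L = 2268 / 2264 × 100 = 100.1767
Paasche component (current-period weights):
ΣP(2009)Q(2009) = 274×2 + 12×109 + 2×177 + 10×32 = 548 + 1308 + 354 + 320 = 2530
ΣP(2008)Q(2009) = 270×2 + 10×109 + 3×177 + 11×32 = 540 + 1090 + 531 + 352 = 2513
P = 2530 / 2513 × 100 = 100.6765
Fisher = √(L × P) = √(100.1767 × 100.6765) = 100.4263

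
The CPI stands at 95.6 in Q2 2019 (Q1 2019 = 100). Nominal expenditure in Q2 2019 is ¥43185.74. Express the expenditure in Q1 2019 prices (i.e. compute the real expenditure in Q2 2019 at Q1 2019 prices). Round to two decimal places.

45173.37

Real = Nominal ÷ (Index/100) = 43185.74 ÷ (95.6/100)
     = 43185.74 ÷ 0.956 = 45173.3682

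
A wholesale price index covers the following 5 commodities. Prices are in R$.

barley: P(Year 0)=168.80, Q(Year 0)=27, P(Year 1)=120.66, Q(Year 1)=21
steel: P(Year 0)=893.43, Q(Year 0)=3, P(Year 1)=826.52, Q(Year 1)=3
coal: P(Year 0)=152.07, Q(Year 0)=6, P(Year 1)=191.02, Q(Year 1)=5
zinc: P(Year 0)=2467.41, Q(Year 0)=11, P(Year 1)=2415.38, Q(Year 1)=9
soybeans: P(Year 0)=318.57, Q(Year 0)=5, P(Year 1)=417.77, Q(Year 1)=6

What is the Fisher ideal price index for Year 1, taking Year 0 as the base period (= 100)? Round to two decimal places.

96.75

Laspeyres component (base-period weights):
ΣP(Year 1)Q(Year 0) = 120.66×27 + 826.52×3 + 191.02×6 + 2415.38×11 + 417.77×5 = 3257.82 + 2479.56 + 1146.12 + 26569.18 + 2088.85 = 35541.53
ΣP(Year 0)Q(Year 0) = 168.80×27 + 893.43×3 + 152.07×6 + 2467.41×11 + 318.57×5 = 4557.6 + 2680.29 + 912.42 + 27141.51 + 1592.85 = 36884.67
L = 35541.53 / 36884.67 × 100 = 96.3585
Paasche component (current-period weights):
ΣP(Year 1)Q(Year 1) = 120.66×21 + 826.52×3 + 191.02×5 + 2415.38×9 + 417.77×6 = 2533.86 + 2479.56 + 955.1 + 21738.42 + 2506.62 = 30213.56
ΣP(Year 0)Q(Year 1) = 168.80×21 + 893.43×3 + 152.07×5 + 2467.41×9 + 318.57×6 = 3544.8 + 2680.29 + 760.35 + 22206.69 + 1911.42 = 31103.55
P = 30213.56 / 31103.55 × 100 = 97.1386
Fisher = √(L × P) = √(96.3585 × 97.1386) = 96.7478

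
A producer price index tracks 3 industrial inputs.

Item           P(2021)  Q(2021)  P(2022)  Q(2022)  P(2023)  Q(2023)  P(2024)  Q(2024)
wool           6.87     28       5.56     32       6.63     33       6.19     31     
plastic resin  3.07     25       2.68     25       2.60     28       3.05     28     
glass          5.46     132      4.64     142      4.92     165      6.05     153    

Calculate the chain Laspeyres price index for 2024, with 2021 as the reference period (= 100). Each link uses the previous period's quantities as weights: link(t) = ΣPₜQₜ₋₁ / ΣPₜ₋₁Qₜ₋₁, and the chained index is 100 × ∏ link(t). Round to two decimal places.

106.33

Link 2021→2022:
ΣP(2022)Q(2021) = 5.56×28 + 2.68×25 + 4.64×132 = 155.68 + 67 + 612.48 = 835.16
ΣP(2021)Q(2021) = 6.87×28 + 3.07×25 + 5.46×132 = 192.36 + 76.75 + 720.72 = 989.83
link = 835.16/989.83 = 0.843741
Link 2022→2023:
ΣP(2023)Q(2022) = 6.63×32 + 2.60×25 + 4.92×142 = 212.16 + 65 + 698.64 = 975.8
ΣP(2022)Q(2022) = 5.56×32 + 2.68×25 + 4.64×142 = 177.92 + 67 + 658.88 = 903.8
link = 975.8/903.8 = 1.079664
Link 2023→2024:
ΣP(2024)Q(2023) = 6.19×33 + 3.05×28 + 6.05×165 = 204.27 + 85.4 + 998.25 = 1287.92
ΣP(2023)Q(2023) = 6.63×33 + 2.60×28 + 4.92×165 = 218.79 + 72.8 + 811.8 = 1103.39
link = 1287.92/1103.39 = 1.167239
Chained index = 100 × 0.843741 × 1.079664 × 1.167239 = 106.3304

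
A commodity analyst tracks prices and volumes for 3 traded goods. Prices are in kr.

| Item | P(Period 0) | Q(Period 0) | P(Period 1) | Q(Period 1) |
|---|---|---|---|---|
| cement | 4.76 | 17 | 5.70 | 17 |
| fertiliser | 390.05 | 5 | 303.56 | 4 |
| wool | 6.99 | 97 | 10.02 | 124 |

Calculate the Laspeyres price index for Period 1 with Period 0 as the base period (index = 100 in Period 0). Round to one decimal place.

95.5

Laspeyres price index uses base-period quantities as weights.
ΣP(Period 1)·Q(Period 0) = 5.70×17 + 303.56×5 + 10.02×97 = 96.9 + 1517.8 + 971.94 = 2586.64
ΣP(Period 0)·Q(Period 0) = 4.76×17 + 390.05×5 + 6.99×97 = 80.92 + 1950.25 + 678.03 = 2709.2
Index = 2586.64 / 2709.2 × 100 = 95.4762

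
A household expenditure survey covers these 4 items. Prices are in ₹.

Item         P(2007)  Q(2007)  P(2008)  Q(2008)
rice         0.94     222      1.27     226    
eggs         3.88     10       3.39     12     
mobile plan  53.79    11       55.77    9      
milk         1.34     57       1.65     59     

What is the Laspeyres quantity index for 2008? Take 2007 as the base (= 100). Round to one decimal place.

Laspeyres quantity index uses base-period prices as weights.
ΣP(2007)·Q(2008) = 0.94×226 + 3.88×12 + 53.79×9 + 1.34×59 = 212.44 + 46.56 + 484.11 + 79.06 = 822.17
ΣP(2007)·Q(2007) = 0.94×222 + 3.88×10 + 53.79×11 + 1.34×57 = 208.68 + 38.8 + 591.69 + 76.38 = 915.55
Index = 822.17 / 915.55 × 100 = 89.8007

89.8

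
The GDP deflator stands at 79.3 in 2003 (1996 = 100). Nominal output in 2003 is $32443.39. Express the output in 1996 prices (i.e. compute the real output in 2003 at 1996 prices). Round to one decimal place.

Real = Nominal ÷ (Index/100) = 32443.39 ÷ (79.3/100)
     = 32443.39 ÷ 0.793 = 40912.2194

40912.2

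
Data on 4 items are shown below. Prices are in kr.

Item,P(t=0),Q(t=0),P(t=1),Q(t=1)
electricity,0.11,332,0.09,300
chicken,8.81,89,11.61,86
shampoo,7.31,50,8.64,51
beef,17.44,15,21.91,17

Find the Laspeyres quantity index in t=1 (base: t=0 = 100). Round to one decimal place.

Laspeyres quantity index uses base-period prices as weights.
ΣP(t=0)·Q(t=1) = 0.11×300 + 8.81×86 + 7.31×51 + 17.44×17 = 33 + 757.66 + 372.81 + 296.48 = 1459.95
ΣP(t=0)·Q(t=0) = 0.11×332 + 8.81×89 + 7.31×50 + 17.44×15 = 36.52 + 784.09 + 365.5 + 261.6 = 1447.71
Index = 1459.95 / 1447.71 × 100 = 100.8455

100.8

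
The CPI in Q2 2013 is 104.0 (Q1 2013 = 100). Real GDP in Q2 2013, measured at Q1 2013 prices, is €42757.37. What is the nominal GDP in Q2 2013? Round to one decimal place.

Nominal = Real × (Index/100) = 42757.37 × (104.0/100)
        = 42757.37 × 1.040 = 44467.6648

44467.7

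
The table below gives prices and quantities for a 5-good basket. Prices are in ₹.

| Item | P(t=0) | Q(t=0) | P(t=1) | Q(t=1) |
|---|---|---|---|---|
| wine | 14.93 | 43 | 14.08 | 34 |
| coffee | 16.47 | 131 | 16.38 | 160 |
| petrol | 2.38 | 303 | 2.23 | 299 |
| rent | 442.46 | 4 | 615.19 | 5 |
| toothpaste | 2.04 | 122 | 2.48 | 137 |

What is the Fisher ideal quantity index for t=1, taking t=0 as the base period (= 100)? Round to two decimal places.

115.29

Laspeyres component (base-period weights):
ΣP(t=0)Q(t=1) = 14.93×34 + 16.47×160 + 2.38×299 + 442.46×5 + 2.04×137 = 507.62 + 2635.2 + 711.62 + 2212.3 + 279.48 = 6346.22
ΣP(t=0)Q(t=0) = 14.93×43 + 16.47×131 + 2.38×303 + 442.46×4 + 2.04×122 = 641.99 + 2157.57 + 721.14 + 1769.84 + 248.88 = 5539.42
L = 6346.22 / 5539.42 × 100 = 114.5647
Paasche component (current-period weights):
ΣP(t=1)Q(t=1) = 14.08×34 + 16.38×160 + 2.23×299 + 615.19×5 + 2.48×137 = 478.72 + 2620.8 + 666.77 + 3075.95 + 339.76 = 7182
ΣP(t=1)Q(t=0) = 14.08×43 + 16.38×131 + 2.23×303 + 615.19×4 + 2.48×122 = 605.44 + 2145.78 + 675.69 + 2460.76 + 302.56 = 6190.23
P = 7182 / 6190.23 × 100 = 116.0215
Fisher = √(L × P) = √(114.5647 × 116.0215) = 115.2908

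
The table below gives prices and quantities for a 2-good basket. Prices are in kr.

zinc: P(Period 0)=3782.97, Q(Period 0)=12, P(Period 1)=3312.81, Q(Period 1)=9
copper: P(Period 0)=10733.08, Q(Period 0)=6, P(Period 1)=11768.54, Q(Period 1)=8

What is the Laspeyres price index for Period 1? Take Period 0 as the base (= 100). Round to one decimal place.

Laspeyres price index uses base-period quantities as weights.
ΣP(Period 1)·Q(Period 0) = 3312.81×12 + 11768.54×6 = 39753.72 + 70611.24 = 110364.96
ΣP(Period 0)·Q(Period 0) = 3782.97×12 + 10733.08×6 = 45395.64 + 64398.48 = 109794.12
Index = 110364.96 / 109794.12 × 100 = 100.5199

100.5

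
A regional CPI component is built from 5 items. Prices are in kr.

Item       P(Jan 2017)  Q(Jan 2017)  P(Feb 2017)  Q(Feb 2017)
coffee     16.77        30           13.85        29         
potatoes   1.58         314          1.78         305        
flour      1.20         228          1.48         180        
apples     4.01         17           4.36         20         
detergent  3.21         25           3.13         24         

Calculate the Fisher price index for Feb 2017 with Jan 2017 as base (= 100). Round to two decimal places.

102.70

Laspeyres component (base-period weights):
ΣP(Feb 2017)Q(Jan 2017) = 13.85×30 + 1.78×314 + 1.48×228 + 4.36×17 + 3.13×25 = 415.5 + 558.92 + 337.44 + 74.12 + 78.25 = 1464.23
ΣP(Jan 2017)Q(Jan 2017) = 16.77×30 + 1.58×314 + 1.20×228 + 4.01×17 + 3.21×25 = 503.1 + 496.12 + 273.6 + 68.17 + 80.25 = 1421.24
L = 1464.23 / 1421.24 × 100 = 103.0248
Paasche component (current-period weights):
ΣP(Feb 2017)Q(Feb 2017) = 13.85×29 + 1.78×305 + 1.48×180 + 4.36×20 + 3.13×24 = 401.65 + 542.9 + 266.4 + 87.2 + 75.12 = 1373.27
ΣP(Jan 2017)Q(Feb 2017) = 16.77×29 + 1.58×305 + 1.20×180 + 4.01×20 + 3.21×24 = 486.33 + 481.9 + 216 + 80.2 + 77.04 = 1341.47
P = 1373.27 / 1341.47 × 100 = 102.3705
Fisher = √(L × P) = √(103.0248 × 102.3705) = 102.6972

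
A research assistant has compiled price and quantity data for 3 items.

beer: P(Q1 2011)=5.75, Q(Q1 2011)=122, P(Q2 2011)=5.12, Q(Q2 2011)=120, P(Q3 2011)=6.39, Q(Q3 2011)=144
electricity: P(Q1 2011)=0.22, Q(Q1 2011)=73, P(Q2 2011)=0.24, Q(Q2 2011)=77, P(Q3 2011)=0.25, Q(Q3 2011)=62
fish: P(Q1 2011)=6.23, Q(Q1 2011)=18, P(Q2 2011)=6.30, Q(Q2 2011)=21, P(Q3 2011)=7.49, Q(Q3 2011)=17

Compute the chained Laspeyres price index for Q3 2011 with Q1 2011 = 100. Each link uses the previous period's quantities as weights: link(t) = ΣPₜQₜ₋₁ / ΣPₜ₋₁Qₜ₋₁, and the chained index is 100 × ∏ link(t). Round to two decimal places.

Link Q1 2011→Q2 2011:
ΣP(Q2 2011)Q(Q1 2011) = 5.12×122 + 0.24×73 + 6.30×18 = 624.64 + 17.52 + 113.4 = 755.56
ΣP(Q1 2011)Q(Q1 2011) = 5.75×122 + 0.22×73 + 6.23×18 = 701.5 + 16.06 + 112.14 = 829.7
link = 755.56/829.7 = 0.910642
Link Q2 2011→Q3 2011:
ΣP(Q3 2011)Q(Q2 2011) = 6.39×120 + 0.25×77 + 7.49×21 = 766.8 + 19.25 + 157.29 = 943.34
ΣP(Q2 2011)Q(Q2 2011) = 5.12×120 + 0.24×77 + 6.30×21 = 614.4 + 18.48 + 132.3 = 765.18
link = 943.34/765.18 = 1.232834
Chained index = 100 × 0.910642 × 1.232834 = 112.2671

112.27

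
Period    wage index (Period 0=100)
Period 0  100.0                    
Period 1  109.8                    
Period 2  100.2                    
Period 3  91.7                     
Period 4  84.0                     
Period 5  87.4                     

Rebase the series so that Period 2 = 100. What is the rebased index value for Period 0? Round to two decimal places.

Rebased(Period 0) = 100.0 / 100.2 × 100 = 99.8004

99.80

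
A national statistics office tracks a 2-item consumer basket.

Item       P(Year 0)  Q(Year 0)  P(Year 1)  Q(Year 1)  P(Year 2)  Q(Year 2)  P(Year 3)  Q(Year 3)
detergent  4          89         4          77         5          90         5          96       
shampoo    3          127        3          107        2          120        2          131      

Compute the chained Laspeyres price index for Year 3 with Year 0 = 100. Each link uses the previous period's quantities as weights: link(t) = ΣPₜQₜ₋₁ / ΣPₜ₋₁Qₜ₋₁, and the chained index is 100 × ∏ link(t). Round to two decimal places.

Link Year 0→Year 1:
ΣP(Year 1)Q(Year 0) = 4×89 + 3×127 = 356 + 381 = 737
ΣP(Year 0)Q(Year 0) = 4×89 + 3×127 = 356 + 381 = 737
link = 737/737 = 1.000000
Link Year 1→Year 2:
ΣP(Year 2)Q(Year 1) = 5×77 + 2×107 = 385 + 214 = 599
ΣP(Year 1)Q(Year 1) = 4×77 + 3×107 = 308 + 321 = 629
link = 599/629 = 0.952305
Link Year 2→Year 3:
ΣP(Year 3)Q(Year 2) = 5×90 + 2×120 = 450 + 240 = 690
ΣP(Year 2)Q(Year 2) = 5×90 + 2×120 = 450 + 240 = 690
link = 690/690 = 1.000000
Chained index = 100 × 1.000000 × 0.952305 × 1.000000 = 95.2305

95.23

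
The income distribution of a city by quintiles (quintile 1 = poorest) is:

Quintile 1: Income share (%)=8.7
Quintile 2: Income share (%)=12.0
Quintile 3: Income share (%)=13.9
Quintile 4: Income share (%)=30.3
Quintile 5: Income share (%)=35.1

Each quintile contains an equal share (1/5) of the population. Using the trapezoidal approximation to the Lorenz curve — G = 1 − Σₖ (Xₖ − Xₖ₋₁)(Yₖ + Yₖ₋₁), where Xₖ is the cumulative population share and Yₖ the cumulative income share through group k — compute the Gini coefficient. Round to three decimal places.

0.284

Cumulative income shares Yₖ: 0.0870, 0.2070, 0.3460, 0.6490, 1.0000
Σ (Xₖ−Xₖ₋₁)(Yₖ+Yₖ₋₁) = (1/5)(0.0870+0.0000) + (1/5)(0.2070+0.0870) + (1/5)(0.3460+0.2070) + (1/5)(0.6490+0.3460) + (1/5)(1.0000+0.6490)
  = 0.0174 + 0.0588 + 0.1106 + 0.1990 + 0.3298 = 0.7156
G = 1 − 0.7156 = 0.2844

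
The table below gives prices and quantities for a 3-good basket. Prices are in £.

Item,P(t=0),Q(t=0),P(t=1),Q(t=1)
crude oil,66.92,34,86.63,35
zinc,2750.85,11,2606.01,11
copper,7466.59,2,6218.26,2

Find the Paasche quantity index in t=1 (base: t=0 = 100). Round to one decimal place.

Paasche quantity index uses current-period prices as weights.
ΣP(t=1)·Q(t=1) = 86.63×35 + 2606.01×11 + 6218.26×2 = 3032.05 + 28666.11 + 12436.52 = 44134.68
ΣP(t=1)·Q(t=0) = 86.63×34 + 2606.01×11 + 6218.26×2 = 2945.42 + 28666.11 + 12436.52 = 44048.05
Index = 44134.68 / 44048.05 × 100 = 100.1967

100.2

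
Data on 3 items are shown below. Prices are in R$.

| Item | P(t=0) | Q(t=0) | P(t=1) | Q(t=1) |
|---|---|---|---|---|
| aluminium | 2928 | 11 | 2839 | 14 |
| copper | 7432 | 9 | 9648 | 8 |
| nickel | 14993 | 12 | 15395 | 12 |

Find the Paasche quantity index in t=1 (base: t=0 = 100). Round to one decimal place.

Paasche quantity index uses current-period prices as weights.
ΣP(t=1)·Q(t=1) = 2839×14 + 9648×8 + 15395×12 = 39746 + 77184 + 184740 = 301670
ΣP(t=1)·Q(t=0) = 2839×11 + 9648×9 + 15395×12 = 31229 + 86832 + 184740 = 302801
Index = 301670 / 302801 × 100 = 99.6265

99.6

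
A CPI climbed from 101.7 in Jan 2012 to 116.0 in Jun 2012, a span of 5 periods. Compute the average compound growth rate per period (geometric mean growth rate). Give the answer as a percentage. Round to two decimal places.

2.67%

Growth factor = (116.0/101.7)^(1/5) = (1.140610)^(1/5) = 1.026662
Growth rate = 1.026662 − 1 = 0.026662 = 2.6662%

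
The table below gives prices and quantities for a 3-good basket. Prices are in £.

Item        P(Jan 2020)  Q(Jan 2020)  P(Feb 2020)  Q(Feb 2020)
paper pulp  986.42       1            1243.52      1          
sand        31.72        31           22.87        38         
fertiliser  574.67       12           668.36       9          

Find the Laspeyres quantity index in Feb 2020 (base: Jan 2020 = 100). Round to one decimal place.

Laspeyres quantity index uses base-period prices as weights.
ΣP(Jan 2020)·Q(Feb 2020) = 986.42×1 + 31.72×38 + 574.67×9 = 986.42 + 1205.36 + 5172.03 = 7363.81
ΣP(Jan 2020)·Q(Jan 2020) = 986.42×1 + 31.72×31 + 574.67×12 = 986.42 + 983.32 + 6896.04 = 8865.78
Index = 7363.81 / 8865.78 × 100 = 83.0588

83.1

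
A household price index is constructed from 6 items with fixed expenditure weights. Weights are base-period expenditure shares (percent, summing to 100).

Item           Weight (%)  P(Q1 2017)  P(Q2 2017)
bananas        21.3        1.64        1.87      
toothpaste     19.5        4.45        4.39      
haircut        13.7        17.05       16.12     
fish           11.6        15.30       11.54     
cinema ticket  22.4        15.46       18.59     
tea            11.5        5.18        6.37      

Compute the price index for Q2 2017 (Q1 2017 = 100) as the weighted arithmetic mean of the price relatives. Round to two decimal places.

106.30

bananas: 21.3 × (1.87/1.64) = 21.3 × 1.140244 = 24.2872
toothpaste: 19.5 × (4.39/4.45) = 19.5 × 0.986517 = 19.2371
haircut: 13.7 × (16.12/17.05) = 13.7 × 0.945455 = 12.9527
fish: 11.6 × (11.54/15.30) = 11.6 × 0.754248 = 8.7493
cinema ticket: 22.4 × (18.59/15.46) = 22.4 × 1.202458 = 26.9351
tea: 11.5 × (6.37/5.18) = 11.5 × 1.229730 = 14.1419
Index = Σ wᵢ·(p₁ᵢ/p₀ᵢ) = 24.2872 + 19.2371 + 12.9527 + 8.7493 + 26.9351 + 14.1419 = 106.3032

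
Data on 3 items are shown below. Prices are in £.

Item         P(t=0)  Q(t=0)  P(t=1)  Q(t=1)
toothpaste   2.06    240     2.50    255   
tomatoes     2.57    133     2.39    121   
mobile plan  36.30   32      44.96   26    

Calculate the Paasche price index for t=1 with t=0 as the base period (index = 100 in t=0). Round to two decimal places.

117.73

Paasche price index uses current-period quantities as weights.
ΣP(t=1)·Q(t=1) = 2.50×255 + 2.39×121 + 44.96×26 = 637.5 + 289.19 + 1168.96 = 2095.65
ΣP(t=0)·Q(t=1) = 2.06×255 + 2.57×121 + 36.30×26 = 525.3 + 310.97 + 943.8 = 1780.07
Index = 2095.65 / 1780.07 × 100 = 117.7285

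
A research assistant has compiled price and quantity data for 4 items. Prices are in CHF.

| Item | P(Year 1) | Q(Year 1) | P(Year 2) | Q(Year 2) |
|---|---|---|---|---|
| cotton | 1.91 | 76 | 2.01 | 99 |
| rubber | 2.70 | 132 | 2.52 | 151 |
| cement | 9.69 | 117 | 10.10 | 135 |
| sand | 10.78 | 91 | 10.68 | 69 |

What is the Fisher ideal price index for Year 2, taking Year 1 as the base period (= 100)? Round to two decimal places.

Laspeyres component (base-period weights):
ΣP(Year 2)Q(Year 1) = 2.01×76 + 2.52×132 + 10.10×117 + 10.68×91 = 152.76 + 332.64 + 1181.7 + 971.88 = 2638.98
ΣP(Year 1)Q(Year 1) = 1.91×76 + 2.70×132 + 9.69×117 + 10.78×91 = 145.16 + 356.4 + 1133.73 + 980.98 = 2616.27
L = 2638.98 / 2616.27 × 100 = 100.8680
Paasche component (current-period weights):
ΣP(Year 2)Q(Year 2) = 2.01×99 + 2.52×151 + 10.10×135 + 10.68×69 = 198.99 + 380.52 + 1363.5 + 736.92 = 2679.93
ΣP(Year 1)Q(Year 2) = 1.91×99 + 2.70×151 + 9.69×135 + 10.78×69 = 189.09 + 407.7 + 1308.15 + 743.82 = 2648.76
P = 2679.93 / 2648.76 × 100 = 101.1768
Fisher = √(L × P) = √(100.8680 × 101.1768) = 101.0223

101.02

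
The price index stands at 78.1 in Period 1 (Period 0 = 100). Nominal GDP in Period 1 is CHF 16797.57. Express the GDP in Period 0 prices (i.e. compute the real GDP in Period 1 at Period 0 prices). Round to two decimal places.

21507.77

Real = Nominal ÷ (Index/100) = 16797.57 ÷ (78.1/100)
     = 16797.57 ÷ 0.781 = 21507.7721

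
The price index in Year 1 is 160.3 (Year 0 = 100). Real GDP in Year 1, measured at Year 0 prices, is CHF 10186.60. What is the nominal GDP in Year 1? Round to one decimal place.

Nominal = Real × (Index/100) = 10186.60 × (160.3/100)
        = 10186.60 × 1.603 = 16329.1198

16329.1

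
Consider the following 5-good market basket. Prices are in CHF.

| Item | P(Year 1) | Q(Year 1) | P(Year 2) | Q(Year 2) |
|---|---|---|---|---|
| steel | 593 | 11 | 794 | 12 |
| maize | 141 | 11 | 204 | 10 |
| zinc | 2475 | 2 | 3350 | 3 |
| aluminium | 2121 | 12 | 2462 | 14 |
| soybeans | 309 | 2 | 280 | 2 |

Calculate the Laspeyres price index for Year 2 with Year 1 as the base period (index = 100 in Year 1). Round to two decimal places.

Laspeyres price index uses base-period quantities as weights.
ΣP(Year 2)·Q(Year 1) = 794×11 + 204×11 + 3350×2 + 2462×12 + 280×2 = 8734 + 2244 + 6700 + 29544 + 560 = 47782
ΣP(Year 1)·Q(Year 1) = 593×11 + 141×11 + 2475×2 + 2121×12 + 309×2 = 6523 + 1551 + 4950 + 25452 + 618 = 39094
Index = 47782 / 39094 × 100 = 122.2234

122.22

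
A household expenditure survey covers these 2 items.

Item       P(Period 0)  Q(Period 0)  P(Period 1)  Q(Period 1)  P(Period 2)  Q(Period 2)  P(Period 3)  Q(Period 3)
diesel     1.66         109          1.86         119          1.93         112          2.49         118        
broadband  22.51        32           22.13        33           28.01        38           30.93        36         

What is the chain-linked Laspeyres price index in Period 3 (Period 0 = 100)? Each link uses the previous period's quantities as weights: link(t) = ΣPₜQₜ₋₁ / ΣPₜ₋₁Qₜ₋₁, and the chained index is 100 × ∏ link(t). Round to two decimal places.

139.19

Link Period 0→Period 1:
ΣP(Period 1)Q(Period 0) = 1.86×109 + 22.13×32 = 202.74 + 708.16 = 910.9
ΣP(Period 0)Q(Period 0) = 1.66×109 + 22.51×32 = 180.94 + 720.32 = 901.26
link = 910.9/901.26 = 1.010696
Link Period 1→Period 2:
ΣP(Period 2)Q(Period 1) = 1.93×119 + 28.01×33 = 229.67 + 924.33 = 1154
ΣP(Period 1)Q(Period 1) = 1.86×119 + 22.13×33 = 221.34 + 730.29 = 951.63
link = 1154/951.63 = 1.212656
Link Period 2→Period 3:
ΣP(Period 3)Q(Period 2) = 2.49×112 + 30.93×38 = 278.88 + 1175.34 = 1454.22
ΣP(Period 2)Q(Period 2) = 1.93×112 + 28.01×38 = 216.16 + 1064.38 = 1280.54
link = 1454.22/1280.54 = 1.135630
Chained index = 100 × 1.010696 × 1.212656 × 1.135630 = 139.1859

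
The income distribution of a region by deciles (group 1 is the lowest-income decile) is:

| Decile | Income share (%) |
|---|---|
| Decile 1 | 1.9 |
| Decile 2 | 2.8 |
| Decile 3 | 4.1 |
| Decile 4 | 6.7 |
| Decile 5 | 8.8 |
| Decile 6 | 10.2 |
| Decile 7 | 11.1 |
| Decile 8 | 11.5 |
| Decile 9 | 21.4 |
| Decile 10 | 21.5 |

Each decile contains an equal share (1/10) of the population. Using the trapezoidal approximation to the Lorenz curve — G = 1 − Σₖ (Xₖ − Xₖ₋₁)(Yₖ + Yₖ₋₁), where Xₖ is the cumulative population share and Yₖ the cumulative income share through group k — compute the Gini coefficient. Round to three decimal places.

0.358

Cumulative income shares Yₖ: 0.0190, 0.0470, 0.0880, 0.1550, 0.2430, 0.3450, 0.4560, 0.5710, 0.7850, 1.0000
Σ (Xₖ−Xₖ₋₁)(Yₖ+Yₖ₋₁) = (1/10)(0.0190+0.0000) + (1/10)(0.0470+0.0190) + (1/10)(0.0880+0.0470) + (1/10)(0.1550+0.0880) + (1/10)(0.2430+0.1550) + (1/10)(0.3450+0.2430) + (1/10)(0.4560+0.3450) + (1/10)(0.5710+0.4560) + (1/10)(0.7850+0.5710) + (1/10)(1.0000+0.7850)
  = 0.0019 + 0.0066 + 0.0135 + 0.0243 + 0.0398 + 0.0588 + 0.0801 + 0.1027 + 0.1356 + 0.1785 = 0.6418
G = 1 − 0.6418 = 0.3582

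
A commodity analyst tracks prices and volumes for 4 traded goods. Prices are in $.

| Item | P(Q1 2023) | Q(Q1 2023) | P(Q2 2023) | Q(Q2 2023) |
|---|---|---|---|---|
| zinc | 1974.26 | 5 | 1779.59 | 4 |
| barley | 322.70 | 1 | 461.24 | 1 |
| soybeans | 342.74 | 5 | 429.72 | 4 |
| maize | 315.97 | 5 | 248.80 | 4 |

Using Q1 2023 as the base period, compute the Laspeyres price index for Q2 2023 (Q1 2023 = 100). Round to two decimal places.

94.54

Laspeyres price index uses base-period quantities as weights.
ΣP(Q2 2023)·Q(Q1 2023) = 1779.59×5 + 461.24×1 + 429.72×5 + 248.80×5 = 8897.95 + 461.24 + 2148.6 + 1244 = 12751.79
ΣP(Q1 2023)·Q(Q1 2023) = 1974.26×5 + 322.70×1 + 342.74×5 + 315.97×5 = 9871.3 + 322.7 + 1713.7 + 1579.85 = 13487.55
Index = 12751.79 / 13487.55 × 100 = 94.5449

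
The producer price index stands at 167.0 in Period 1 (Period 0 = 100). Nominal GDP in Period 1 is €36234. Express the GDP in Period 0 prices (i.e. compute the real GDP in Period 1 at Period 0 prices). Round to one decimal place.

Real = Nominal ÷ (Index/100) = 36234 ÷ (167.0/100)
     = 36234 ÷ 1.670 = 21697.0060

21697.0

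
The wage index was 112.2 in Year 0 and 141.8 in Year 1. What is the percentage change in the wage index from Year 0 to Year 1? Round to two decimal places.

26.38%

Change = (141.8 − 112.2) / 112.2 × 100
       = 29.6 / 112.2 × 100 = 26.3815%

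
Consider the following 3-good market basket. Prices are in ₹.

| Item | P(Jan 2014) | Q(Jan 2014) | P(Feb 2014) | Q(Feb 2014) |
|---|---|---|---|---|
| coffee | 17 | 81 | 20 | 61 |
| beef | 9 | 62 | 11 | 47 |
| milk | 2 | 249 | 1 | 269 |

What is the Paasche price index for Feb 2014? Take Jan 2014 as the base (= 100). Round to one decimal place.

100.4

Paasche price index uses current-period quantities as weights.
ΣP(Feb 2014)·Q(Feb 2014) = 20×61 + 11×47 + 1×269 = 1220 + 517 + 269 = 2006
ΣP(Jan 2014)·Q(Feb 2014) = 17×61 + 9×47 + 2×269 = 1037 + 423 + 538 = 1998
Index = 2006 / 1998 × 100 = 100.4004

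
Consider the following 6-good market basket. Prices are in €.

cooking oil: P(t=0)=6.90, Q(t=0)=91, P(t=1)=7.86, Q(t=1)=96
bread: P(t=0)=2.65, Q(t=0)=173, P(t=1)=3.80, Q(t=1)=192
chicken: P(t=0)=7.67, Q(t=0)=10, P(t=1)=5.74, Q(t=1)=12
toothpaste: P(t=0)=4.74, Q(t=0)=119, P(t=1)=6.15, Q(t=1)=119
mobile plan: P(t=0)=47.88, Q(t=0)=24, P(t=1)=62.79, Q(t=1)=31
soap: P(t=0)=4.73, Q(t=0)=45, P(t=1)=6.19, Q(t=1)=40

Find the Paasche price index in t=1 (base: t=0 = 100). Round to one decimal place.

127.9

Paasche price index uses current-period quantities as weights.
ΣP(t=1)·Q(t=1) = 7.86×96 + 3.80×192 + 5.74×12 + 6.15×119 + 62.79×31 + 6.19×40 = 754.56 + 729.6 + 68.88 + 731.85 + 1946.49 + 247.6 = 4478.98
ΣP(t=0)·Q(t=1) = 6.90×96 + 2.65×192 + 7.67×12 + 4.74×119 + 47.88×31 + 4.73×40 = 662.4 + 508.8 + 92.04 + 564.06 + 1484.28 + 189.2 = 3500.78
Index = 4478.98 / 3500.78 × 100 = 127.9423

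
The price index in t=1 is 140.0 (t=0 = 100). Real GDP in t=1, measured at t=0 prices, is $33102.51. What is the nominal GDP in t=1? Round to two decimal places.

46343.51

Nominal = Real × (Index/100) = 33102.51 × (140.0/100)
        = 33102.51 × 1.400 = 46343.5140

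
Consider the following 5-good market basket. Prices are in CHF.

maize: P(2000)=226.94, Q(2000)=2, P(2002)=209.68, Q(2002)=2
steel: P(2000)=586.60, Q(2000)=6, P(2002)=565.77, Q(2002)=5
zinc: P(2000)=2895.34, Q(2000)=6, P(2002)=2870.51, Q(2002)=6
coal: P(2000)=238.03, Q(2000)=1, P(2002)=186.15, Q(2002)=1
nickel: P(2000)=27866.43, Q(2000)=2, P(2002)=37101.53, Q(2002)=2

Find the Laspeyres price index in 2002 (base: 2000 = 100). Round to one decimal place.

Laspeyres price index uses base-period quantities as weights.
ΣP(2002)·Q(2000) = 209.68×2 + 565.77×6 + 2870.51×6 + 186.15×1 + 37101.53×2 = 419.36 + 3394.62 + 17223.06 + 186.15 + 74203.06 = 95426.25
ΣP(2000)·Q(2000) = 226.94×2 + 586.60×6 + 2895.34×6 + 238.03×1 + 27866.43×2 = 453.88 + 3519.6 + 17372.04 + 238.03 + 55732.86 = 77316.41
Index = 95426.25 / 77316.41 × 100 = 123.4230

123.4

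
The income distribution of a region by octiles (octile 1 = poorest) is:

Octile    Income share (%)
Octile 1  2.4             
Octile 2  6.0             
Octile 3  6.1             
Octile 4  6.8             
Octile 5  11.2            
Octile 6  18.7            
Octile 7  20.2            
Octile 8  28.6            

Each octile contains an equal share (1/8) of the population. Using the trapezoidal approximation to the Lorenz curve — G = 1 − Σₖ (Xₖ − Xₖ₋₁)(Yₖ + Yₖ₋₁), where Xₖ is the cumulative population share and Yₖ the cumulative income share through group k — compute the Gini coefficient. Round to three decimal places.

Cumulative income shares Yₖ: 0.0240, 0.0840, 0.1450, 0.2130, 0.3250, 0.5120, 0.7140, 1.0000
Σ (Xₖ−Xₖ₋₁)(Yₖ+Yₖ₋₁) = (1/8)(0.0240+0.0000) + (1/8)(0.0840+0.0240) + (1/8)(0.1450+0.0840) + (1/8)(0.2130+0.1450) + (1/8)(0.3250+0.2130) + (1/8)(0.5120+0.3250) + (1/8)(0.7140+0.5120) + (1/8)(1.0000+0.7140)
  = 0.0030 + 0.0135 + 0.0286 + 0.0447 + 0.0672 + 0.1046 + 0.1532 + 0.2142 = 0.6292
G = 1 − 0.6292 = 0.3708

0.371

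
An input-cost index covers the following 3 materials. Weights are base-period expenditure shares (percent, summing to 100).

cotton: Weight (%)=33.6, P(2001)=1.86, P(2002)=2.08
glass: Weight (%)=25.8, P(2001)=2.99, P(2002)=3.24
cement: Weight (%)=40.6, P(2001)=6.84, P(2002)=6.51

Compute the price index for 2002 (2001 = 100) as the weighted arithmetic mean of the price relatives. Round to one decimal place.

cotton: 33.6 × (2.08/1.86) = 33.6 × 1.118280 = 37.5742
glass: 25.8 × (3.24/2.99) = 25.8 × 1.083612 = 27.9572
cement: 40.6 × (6.51/6.84) = 40.6 × 0.951754 = 38.6412
Index = Σ wᵢ·(p₁ᵢ/p₀ᵢ) = 37.5742 + 27.9572 + 38.6412 = 104.1726

104.2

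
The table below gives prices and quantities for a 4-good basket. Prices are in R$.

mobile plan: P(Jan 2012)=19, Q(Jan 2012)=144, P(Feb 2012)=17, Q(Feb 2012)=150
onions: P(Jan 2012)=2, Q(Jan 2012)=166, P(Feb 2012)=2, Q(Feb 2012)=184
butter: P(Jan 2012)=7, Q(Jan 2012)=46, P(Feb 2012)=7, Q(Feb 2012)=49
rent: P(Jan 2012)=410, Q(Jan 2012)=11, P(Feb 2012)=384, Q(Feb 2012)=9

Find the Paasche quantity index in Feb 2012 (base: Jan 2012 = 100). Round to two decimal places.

Paasche quantity index uses current-period prices as weights.
ΣP(Feb 2012)·Q(Feb 2012) = 17×150 + 2×184 + 7×49 + 384×9 = 2550 + 368 + 343 + 3456 = 6717
ΣP(Feb 2012)·Q(Jan 2012) = 17×144 + 2×166 + 7×46 + 384×11 = 2448 + 332 + 322 + 4224 = 7326
Index = 6717 / 7326 × 100 = 91.6871

91.69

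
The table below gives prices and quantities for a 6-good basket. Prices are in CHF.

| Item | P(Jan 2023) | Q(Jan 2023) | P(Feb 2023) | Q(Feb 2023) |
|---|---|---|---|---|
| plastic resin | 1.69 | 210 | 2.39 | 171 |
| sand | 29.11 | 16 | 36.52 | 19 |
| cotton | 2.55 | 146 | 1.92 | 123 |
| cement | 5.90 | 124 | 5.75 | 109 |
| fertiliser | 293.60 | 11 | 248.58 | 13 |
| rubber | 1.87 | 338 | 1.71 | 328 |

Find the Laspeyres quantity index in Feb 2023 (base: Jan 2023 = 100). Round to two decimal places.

107.65

Laspeyres quantity index uses base-period prices as weights.
ΣP(Jan 2023)·Q(Feb 2023) = 1.69×171 + 29.11×19 + 2.55×123 + 5.90×109 + 293.60×13 + 1.87×328 = 288.99 + 553.09 + 313.65 + 643.1 + 3816.8 + 613.36 = 6228.99
ΣP(Jan 2023)·Q(Jan 2023) = 1.69×210 + 29.11×16 + 2.55×146 + 5.90×124 + 293.60×11 + 1.87×338 = 354.9 + 465.76 + 372.3 + 731.6 + 3229.6 + 632.06 = 5786.22
Index = 6228.99 / 5786.22 × 100 = 107.6521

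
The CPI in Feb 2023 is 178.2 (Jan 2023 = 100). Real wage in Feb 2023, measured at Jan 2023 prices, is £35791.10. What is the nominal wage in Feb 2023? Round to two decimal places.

Nominal = Real × (Index/100) = 35791.10 × (178.2/100)
        = 35791.10 × 1.782 = 63779.7402

63779.74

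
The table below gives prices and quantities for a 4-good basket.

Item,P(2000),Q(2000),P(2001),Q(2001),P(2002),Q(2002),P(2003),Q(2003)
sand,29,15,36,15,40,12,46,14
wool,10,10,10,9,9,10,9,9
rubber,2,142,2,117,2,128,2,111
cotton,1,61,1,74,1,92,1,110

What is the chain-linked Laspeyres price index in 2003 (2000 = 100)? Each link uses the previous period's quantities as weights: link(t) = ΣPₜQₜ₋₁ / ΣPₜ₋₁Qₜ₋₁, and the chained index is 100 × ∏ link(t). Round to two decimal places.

127.27

Link 2000→2001:
ΣP(2001)Q(2000) = 36×15 + 10×10 + 2×142 + 1×61 = 540 + 100 + 284 + 61 = 985
ΣP(2000)Q(2000) = 29×15 + 10×10 + 2×142 + 1×61 = 435 + 100 + 284 + 61 = 880
link = 985/880 = 1.119318
Link 2001→2002:
ΣP(2002)Q(2001) = 40×15 + 9×9 + 2×117 + 1×74 = 600 + 81 + 234 + 74 = 989
ΣP(2001)Q(2001) = 36×15 + 10×9 + 2×117 + 1×74 = 540 + 90 + 234 + 74 = 938
link = 989/938 = 1.054371
Link 2002→2003:
ΣP(2003)Q(2002) = 46×12 + 9×10 + 2×128 + 1×92 = 552 + 90 + 256 + 92 = 990
ΣP(2002)Q(2002) = 40×12 + 9×10 + 2×128 + 1×92 = 480 + 90 + 256 + 92 = 918
link = 990/918 = 1.078431
Chained index = 100 × 1.119318 × 1.054371 × 1.078431 = 127.2740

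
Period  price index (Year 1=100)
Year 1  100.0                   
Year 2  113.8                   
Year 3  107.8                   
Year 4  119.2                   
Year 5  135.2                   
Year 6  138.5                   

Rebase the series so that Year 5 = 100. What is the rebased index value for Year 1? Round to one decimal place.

Rebased(Year 1) = 100.0 / 135.2 × 100 = 73.9645

74.0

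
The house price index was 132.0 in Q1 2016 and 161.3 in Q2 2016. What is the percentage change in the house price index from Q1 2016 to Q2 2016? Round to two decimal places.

22.20%

Change = (161.3 − 132.0) / 132.0 × 100
       = 29.3 / 132.0 × 100 = 22.1970%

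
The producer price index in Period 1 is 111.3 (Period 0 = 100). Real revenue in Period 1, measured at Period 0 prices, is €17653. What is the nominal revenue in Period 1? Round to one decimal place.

19647.8

Nominal = Real × (Index/100) = 17653 × (111.3/100)
        = 17653 × 1.113 = 19647.7890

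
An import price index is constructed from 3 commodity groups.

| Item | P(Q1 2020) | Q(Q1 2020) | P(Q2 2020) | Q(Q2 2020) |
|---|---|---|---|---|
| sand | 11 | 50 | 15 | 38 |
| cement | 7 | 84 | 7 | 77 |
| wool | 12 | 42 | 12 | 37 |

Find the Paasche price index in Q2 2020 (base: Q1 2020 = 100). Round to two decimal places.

110.85

Paasche price index uses current-period quantities as weights.
ΣP(Q2 2020)·Q(Q2 2020) = 15×38 + 7×77 + 12×37 = 570 + 539 + 444 = 1553
ΣP(Q1 2020)·Q(Q2 2020) = 11×38 + 7×77 + 12×37 = 418 + 539 + 444 = 1401
Index = 1553 / 1401 × 100 = 110.8494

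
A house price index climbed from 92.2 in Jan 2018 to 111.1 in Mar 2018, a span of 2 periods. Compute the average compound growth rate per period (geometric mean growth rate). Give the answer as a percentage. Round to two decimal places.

Growth factor = (111.1/92.2)^(1/2) = (1.204989)^(1/2) = 1.097720
Growth rate = 1.097720 − 1 = 0.097720 = 9.7720%

9.77%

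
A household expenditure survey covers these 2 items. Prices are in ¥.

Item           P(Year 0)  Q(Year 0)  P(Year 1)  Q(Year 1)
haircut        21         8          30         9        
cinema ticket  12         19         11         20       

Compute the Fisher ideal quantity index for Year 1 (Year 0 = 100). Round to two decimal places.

Laspeyres component (base-period weights):
ΣP(Year 0)Q(Year 1) = 21×9 + 12×20 = 189 + 240 = 429
ΣP(Year 0)Q(Year 0) = 21×8 + 12×19 = 168 + 228 = 396
L = 429 / 396 × 100 = 108.3333
Paasche component (current-period weights):
ΣP(Year 1)Q(Year 1) = 30×9 + 11×20 = 270 + 220 = 490
ΣP(Year 1)Q(Year 0) = 30×8 + 11×19 = 240 + 209 = 449
P = 490 / 449 × 100 = 109.1314
Fisher = √(L × P) = √(108.3333 × 109.1314) = 108.7316

108.73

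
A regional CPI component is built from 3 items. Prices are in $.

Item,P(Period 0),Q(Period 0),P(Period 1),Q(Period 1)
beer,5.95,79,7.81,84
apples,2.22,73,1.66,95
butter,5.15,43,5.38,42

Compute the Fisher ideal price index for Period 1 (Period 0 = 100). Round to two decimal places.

Laspeyres component (base-period weights):
ΣP(Period 1)Q(Period 0) = 7.81×79 + 1.66×73 + 5.38×43 = 616.99 + 121.18 + 231.34 = 969.51
ΣP(Period 0)Q(Period 0) = 5.95×79 + 2.22×73 + 5.15×43 = 470.05 + 162.06 + 221.45 = 853.56
L = 969.51 / 853.56 × 100 = 113.5843
Paasche component (current-period weights):
ΣP(Period 1)Q(Period 1) = 7.81×84 + 1.66×95 + 5.38×42 = 656.04 + 157.7 + 225.96 = 1039.7
ΣP(Period 0)Q(Period 1) = 5.95×84 + 2.22×95 + 5.15×42 = 499.8 + 210.9 + 216.3 = 927
P = 1039.7 / 927 × 100 = 112.1575
Fisher = √(L × P) = √(113.5843 × 112.1575) = 112.8686

112.87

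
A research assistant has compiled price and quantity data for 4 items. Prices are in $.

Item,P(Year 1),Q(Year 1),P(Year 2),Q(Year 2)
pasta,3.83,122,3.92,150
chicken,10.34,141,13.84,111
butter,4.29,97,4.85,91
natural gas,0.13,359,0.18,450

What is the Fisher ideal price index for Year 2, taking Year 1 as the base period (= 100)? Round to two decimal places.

123.02

Laspeyres component (base-period weights):
ΣP(Year 2)Q(Year 1) = 3.92×122 + 13.84×141 + 4.85×97 + 0.18×359 = 478.24 + 1951.44 + 470.45 + 64.62 = 2964.75
ΣP(Year 1)Q(Year 1) = 3.83×122 + 10.34×141 + 4.29×97 + 0.13×359 = 467.26 + 1457.94 + 416.13 + 46.67 = 2388
L = 2964.75 / 2388 × 100 = 124.1520
Paasche component (current-period weights):
ΣP(Year 2)Q(Year 2) = 3.92×150 + 13.84×111 + 4.85×91 + 0.18×450 = 588 + 1536.24 + 441.35 + 81 = 2646.59
ΣP(Year 1)Q(Year 2) = 3.83×150 + 10.34×111 + 4.29×91 + 0.13×450 = 574.5 + 1147.74 + 390.39 + 58.5 = 2171.13
P = 2646.59 / 2171.13 × 100 = 121.8992
Fisher = √(L × P) = √(124.1520 × 121.8992) = 123.0204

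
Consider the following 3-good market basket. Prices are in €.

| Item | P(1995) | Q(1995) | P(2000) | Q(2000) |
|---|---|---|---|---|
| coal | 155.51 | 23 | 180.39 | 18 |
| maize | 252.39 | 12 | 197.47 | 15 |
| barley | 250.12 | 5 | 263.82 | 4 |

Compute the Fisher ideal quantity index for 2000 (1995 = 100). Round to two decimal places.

94.60

Laspeyres component (base-period weights):
ΣP(1995)Q(2000) = 155.51×18 + 252.39×15 + 250.12×4 = 2799.18 + 3785.85 + 1000.48 = 7585.51
ΣP(1995)Q(1995) = 155.51×23 + 252.39×12 + 250.12×5 = 3576.73 + 3028.68 + 1250.6 = 7856.01
L = 7585.51 / 7856.01 × 100 = 96.5568
Paasche component (current-period weights):
ΣP(2000)Q(2000) = 180.39×18 + 197.47×15 + 263.82×4 = 3247.02 + 2962.05 + 1055.28 = 7264.35
ΣP(2000)Q(1995) = 180.39×23 + 197.47×12 + 263.82×5 = 4148.97 + 2369.64 + 1319.1 = 7837.71
P = 7264.35 / 7837.71 × 100 = 92.6846
Fisher = √(L × P) = √(96.5568 × 92.6846) = 94.6009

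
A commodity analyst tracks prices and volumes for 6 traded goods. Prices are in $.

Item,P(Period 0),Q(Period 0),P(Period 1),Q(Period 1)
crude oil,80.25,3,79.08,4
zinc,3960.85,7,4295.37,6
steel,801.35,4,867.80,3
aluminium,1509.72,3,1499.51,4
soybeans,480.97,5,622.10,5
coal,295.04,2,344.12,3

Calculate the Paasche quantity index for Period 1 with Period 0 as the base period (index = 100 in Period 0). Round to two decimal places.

Paasche quantity index uses current-period prices as weights.
ΣP(Period 1)·Q(Period 1) = 79.08×4 + 4295.37×6 + 867.80×3 + 1499.51×4 + 622.10×5 + 344.12×3 = 316.32 + 25772.22 + 2603.4 + 5998.04 + 3110.5 + 1032.36 = 38832.84
ΣP(Period 1)·Q(Period 0) = 79.08×3 + 4295.37×7 + 867.80×4 + 1499.51×3 + 622.10×5 + 344.12×2 = 237.24 + 30067.59 + 3471.2 + 4498.53 + 3110.5 + 688.24 = 42073.3
Index = 38832.84 / 42073.3 × 100 = 92.2981

92.30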